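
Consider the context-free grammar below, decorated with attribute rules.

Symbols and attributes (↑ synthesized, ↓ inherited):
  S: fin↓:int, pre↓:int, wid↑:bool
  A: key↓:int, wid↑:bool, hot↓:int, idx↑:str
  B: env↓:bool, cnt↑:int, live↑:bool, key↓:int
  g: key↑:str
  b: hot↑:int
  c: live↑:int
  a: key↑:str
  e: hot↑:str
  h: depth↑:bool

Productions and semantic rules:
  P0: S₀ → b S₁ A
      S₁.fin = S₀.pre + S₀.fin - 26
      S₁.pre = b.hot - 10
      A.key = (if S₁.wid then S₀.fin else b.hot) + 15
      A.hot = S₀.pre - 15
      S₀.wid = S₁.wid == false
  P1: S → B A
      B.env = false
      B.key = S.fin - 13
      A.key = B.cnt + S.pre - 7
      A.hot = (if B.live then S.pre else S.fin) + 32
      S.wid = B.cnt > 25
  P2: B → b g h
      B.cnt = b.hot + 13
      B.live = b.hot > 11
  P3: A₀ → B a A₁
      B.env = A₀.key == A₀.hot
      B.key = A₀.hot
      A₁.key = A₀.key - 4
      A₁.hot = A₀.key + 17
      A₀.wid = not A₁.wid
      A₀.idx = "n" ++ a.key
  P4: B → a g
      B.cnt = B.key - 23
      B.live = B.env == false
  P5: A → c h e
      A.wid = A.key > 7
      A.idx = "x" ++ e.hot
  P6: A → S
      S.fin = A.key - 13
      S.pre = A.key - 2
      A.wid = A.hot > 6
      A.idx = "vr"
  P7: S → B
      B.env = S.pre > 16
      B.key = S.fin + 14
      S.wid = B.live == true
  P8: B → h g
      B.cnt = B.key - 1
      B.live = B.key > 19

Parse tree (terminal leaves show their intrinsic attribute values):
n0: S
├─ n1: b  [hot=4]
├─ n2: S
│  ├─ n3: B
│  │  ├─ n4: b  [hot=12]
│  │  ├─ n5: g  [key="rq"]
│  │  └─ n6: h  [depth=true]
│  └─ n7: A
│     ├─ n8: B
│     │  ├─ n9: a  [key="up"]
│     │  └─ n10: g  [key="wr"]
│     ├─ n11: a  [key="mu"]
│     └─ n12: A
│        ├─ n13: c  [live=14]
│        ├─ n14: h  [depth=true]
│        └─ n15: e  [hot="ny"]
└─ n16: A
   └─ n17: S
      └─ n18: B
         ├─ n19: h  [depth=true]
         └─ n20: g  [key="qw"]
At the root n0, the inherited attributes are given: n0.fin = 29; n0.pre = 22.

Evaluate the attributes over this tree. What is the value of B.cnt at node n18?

19

1. n0.fin = 29  [given at root]
2. n0.pre = 22  [given at root]
3. n1.hot = 4  [terminal]
4. n2.fin = 25  [S₀.pre + S₀.fin - 26]
5. n2.pre = -6  [b.hot - 10]
6. n3.env = false  [false]
7. n3.key = 12  [S.fin - 13]
8. n4.hot = 12  [terminal]
9. n5.key = "rq"  [terminal]
10. n6.depth = true  [terminal]
11. n3.cnt = 25  [b.hot + 13]
12. n3.live = true  [b.hot > 11]
13. n7.key = 12  [B.cnt + S.pre - 7]
14. n7.hot = 26  [(if B.live then S.pre else S.fin) + 32]
15. n8.env = false  [A₀.key == A₀.hot]
16. n8.key = 26  [A₀.hot]
17. n9.key = "up"  [terminal]
18. n10.key = "wr"  [terminal]
19. n8.cnt = 3  [B.key - 23]
20. n8.live = true  [B.env == false]
21. n11.key = "mu"  [terminal]
22. n12.key = 8  [A₀.key - 4]
23. n12.hot = 29  [A₀.key + 17]
24. n13.live = 14  [terminal]
25. n14.depth = true  [terminal]
26. n15.hot = "ny"  [terminal]
27. n12.wid = true  [A.key > 7]
28. n12.idx = "xny"  ["x" ++ e.hot]
29. n7.wid = false  [not A₁.wid]
30. n7.idx = "nmu"  ["n" ++ a.key]
31. n2.wid = false  [B.cnt > 25]
32. n16.key = 19  [(if S₁.wid then S₀.fin else b.hot) + 15]
33. n16.hot = 7  [S₀.pre - 15]
34. n17.fin = 6  [A.key - 13]
35. n17.pre = 17  [A.key - 2]
36. n18.env = true  [S.pre > 16]
37. n18.key = 20  [S.fin + 14]
38. n19.depth = true  [terminal]
39. n20.key = "qw"  [terminal]
40. n18.cnt = 19  [B.key - 1]
41. n18.live = true  [B.key > 19]
42. n17.wid = true  [B.live == true]
43. n16.wid = true  [A.hot > 6]
44. n16.idx = "vr"  ["vr"]
45. n0.wid = true  [S₁.wid == false]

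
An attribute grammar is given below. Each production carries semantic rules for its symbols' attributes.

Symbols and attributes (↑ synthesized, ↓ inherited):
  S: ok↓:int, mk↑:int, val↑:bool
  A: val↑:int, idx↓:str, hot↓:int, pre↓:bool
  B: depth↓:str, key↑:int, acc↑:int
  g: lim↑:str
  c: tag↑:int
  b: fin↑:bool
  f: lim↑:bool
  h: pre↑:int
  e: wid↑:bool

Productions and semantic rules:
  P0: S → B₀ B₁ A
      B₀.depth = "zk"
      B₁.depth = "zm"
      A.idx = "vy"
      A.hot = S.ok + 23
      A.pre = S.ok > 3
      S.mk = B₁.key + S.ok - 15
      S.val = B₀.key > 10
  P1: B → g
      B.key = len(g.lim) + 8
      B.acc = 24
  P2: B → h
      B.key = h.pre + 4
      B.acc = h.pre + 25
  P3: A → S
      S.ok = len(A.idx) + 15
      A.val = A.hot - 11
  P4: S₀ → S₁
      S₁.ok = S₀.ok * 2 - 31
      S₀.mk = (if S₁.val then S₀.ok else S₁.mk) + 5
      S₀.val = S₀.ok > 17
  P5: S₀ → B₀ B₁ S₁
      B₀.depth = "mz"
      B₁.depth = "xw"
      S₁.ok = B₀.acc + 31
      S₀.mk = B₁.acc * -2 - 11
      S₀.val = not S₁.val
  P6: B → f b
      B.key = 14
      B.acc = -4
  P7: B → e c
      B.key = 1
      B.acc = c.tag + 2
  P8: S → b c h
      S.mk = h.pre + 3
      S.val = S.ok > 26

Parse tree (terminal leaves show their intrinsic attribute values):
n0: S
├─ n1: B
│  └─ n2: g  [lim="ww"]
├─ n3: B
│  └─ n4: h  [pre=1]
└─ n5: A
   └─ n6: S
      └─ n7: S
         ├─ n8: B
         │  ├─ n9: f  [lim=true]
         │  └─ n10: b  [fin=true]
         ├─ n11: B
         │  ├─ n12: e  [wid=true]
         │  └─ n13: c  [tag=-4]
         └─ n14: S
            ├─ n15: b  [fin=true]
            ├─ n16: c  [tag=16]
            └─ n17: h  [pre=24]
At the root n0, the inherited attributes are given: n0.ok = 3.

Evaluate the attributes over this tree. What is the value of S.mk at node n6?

1. n0.ok = 3  [given at root]
2. n1.depth = "zk"  ["zk"]
3. n2.lim = "ww"  [terminal]
4. n1.key = 10  [len(g.lim) + 8]
5. n1.acc = 24  [24]
6. n3.depth = "zm"  ["zm"]
7. n4.pre = 1  [terminal]
8. n3.key = 5  [h.pre + 4]
9. n3.acc = 26  [h.pre + 25]
10. n5.idx = "vy"  ["vy"]
11. n5.hot = 26  [S.ok + 23]
12. n5.pre = false  [S.ok > 3]
13. n6.ok = 17  [len(A.idx) + 15]
14. n7.ok = 3  [S₀.ok * 2 - 31]
15. n8.depth = "mz"  ["mz"]
16. n9.lim = true  [terminal]
17. n10.fin = true  [terminal]
18. n8.key = 14  [14]
19. n8.acc = -4  [-4]
20. n11.depth = "xw"  ["xw"]
21. n12.wid = true  [terminal]
22. n13.tag = -4  [terminal]
23. n11.key = 1  [1]
24. n11.acc = -2  [c.tag + 2]
25. n14.ok = 27  [B₀.acc + 31]
26. n15.fin = true  [terminal]
27. n16.tag = 16  [terminal]
28. n17.pre = 24  [terminal]
29. n14.mk = 27  [h.pre + 3]
30. n14.val = true  [S.ok > 26]
31. n7.mk = -7  [B₁.acc * -2 - 11]
32. n7.val = false  [not S₁.val]
33. n6.mk = -2  [(if S₁.val then S₀.ok else S₁.mk) + 5]
34. n6.val = false  [S₀.ok > 17]
35. n5.val = 15  [A.hot - 11]
36. n0.mk = -7  [B₁.key + S.ok - 15]
37. n0.val = false  [B₀.key > 10]

-2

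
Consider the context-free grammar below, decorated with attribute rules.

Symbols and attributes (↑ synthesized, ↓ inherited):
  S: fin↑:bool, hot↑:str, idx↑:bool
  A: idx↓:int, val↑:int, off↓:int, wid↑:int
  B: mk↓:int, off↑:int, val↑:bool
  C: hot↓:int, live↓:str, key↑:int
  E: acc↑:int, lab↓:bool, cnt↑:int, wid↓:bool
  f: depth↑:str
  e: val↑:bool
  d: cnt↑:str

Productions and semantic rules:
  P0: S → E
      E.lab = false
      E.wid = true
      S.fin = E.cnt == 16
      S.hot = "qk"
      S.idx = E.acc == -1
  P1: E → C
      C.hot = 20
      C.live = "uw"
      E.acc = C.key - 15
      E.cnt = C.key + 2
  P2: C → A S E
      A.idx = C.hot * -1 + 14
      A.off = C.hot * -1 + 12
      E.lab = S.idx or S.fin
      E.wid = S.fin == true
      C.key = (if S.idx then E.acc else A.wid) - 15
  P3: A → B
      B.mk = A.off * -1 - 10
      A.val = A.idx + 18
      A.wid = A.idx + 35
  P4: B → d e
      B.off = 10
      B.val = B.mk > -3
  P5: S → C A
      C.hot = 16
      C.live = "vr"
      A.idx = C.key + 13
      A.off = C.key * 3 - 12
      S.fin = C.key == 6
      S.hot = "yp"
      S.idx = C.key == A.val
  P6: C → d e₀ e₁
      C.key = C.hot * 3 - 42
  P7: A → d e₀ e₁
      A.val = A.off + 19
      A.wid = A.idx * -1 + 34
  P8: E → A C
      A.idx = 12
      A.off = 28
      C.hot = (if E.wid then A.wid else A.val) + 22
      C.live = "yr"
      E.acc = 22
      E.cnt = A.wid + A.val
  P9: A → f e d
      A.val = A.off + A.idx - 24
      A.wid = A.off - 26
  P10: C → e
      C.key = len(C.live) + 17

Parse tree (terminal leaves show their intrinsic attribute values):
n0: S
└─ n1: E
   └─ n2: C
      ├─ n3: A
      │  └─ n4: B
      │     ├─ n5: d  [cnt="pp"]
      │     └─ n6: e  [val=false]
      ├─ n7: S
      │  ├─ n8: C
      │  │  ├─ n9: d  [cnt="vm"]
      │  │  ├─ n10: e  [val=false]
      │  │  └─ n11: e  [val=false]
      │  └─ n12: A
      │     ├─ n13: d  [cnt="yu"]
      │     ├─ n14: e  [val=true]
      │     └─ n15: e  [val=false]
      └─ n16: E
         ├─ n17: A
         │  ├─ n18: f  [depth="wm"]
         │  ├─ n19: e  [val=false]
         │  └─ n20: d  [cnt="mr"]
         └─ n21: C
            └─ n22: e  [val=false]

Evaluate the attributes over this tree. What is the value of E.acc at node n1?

-1

1. n1.lab = false  [false]
2. n1.wid = true  [true]
3. n2.hot = 20  [20]
4. n2.live = "uw"  ["uw"]
5. n3.idx = -6  [C.hot * -1 + 14]
6. n3.off = -8  [C.hot * -1 + 12]
7. n4.mk = -2  [A.off * -1 - 10]
8. n5.cnt = "pp"  [terminal]
9. n6.val = false  [terminal]
10. n4.off = 10  [10]
11. n4.val = true  [B.mk > -3]
12. n3.val = 12  [A.idx + 18]
13. n3.wid = 29  [A.idx + 35]
14. n8.hot = 16  [16]
15. n8.live = "vr"  ["vr"]
16. n9.cnt = "vm"  [terminal]
17. n10.val = false  [terminal]
18. n11.val = false  [terminal]
19. n8.key = 6  [C.hot * 3 - 42]
20. n12.idx = 19  [C.key + 13]
21. n12.off = 6  [C.key * 3 - 12]
22. n13.cnt = "yu"  [terminal]
23. n14.val = true  [terminal]
24. n15.val = false  [terminal]
25. n12.val = 25  [A.off + 19]
26. n12.wid = 15  [A.idx * -1 + 34]
27. n7.fin = true  [C.key == 6]
28. n7.hot = "yp"  ["yp"]
29. n7.idx = false  [C.key == A.val]
30. n16.lab = true  [S.idx or S.fin]
31. n16.wid = true  [S.fin == true]
32. n17.idx = 12  [12]
33. n17.off = 28  [28]
34. n18.depth = "wm"  [terminal]
35. n19.val = false  [terminal]
36. n20.cnt = "mr"  [terminal]
37. n17.val = 16  [A.off + A.idx - 24]
38. n17.wid = 2  [A.off - 26]
39. n21.hot = 24  [(if E.wid then A.wid else A.val) + 22]
40. n21.live = "yr"  ["yr"]
41. n22.val = false  [terminal]
42. n21.key = 19  [len(C.live) + 17]
43. n16.acc = 22  [22]
44. n16.cnt = 18  [A.wid + A.val]
45. n2.key = 14  [(if S.idx then E.acc else A.wid) - 15]
46. n1.acc = -1  [C.key - 15]
47. n1.cnt = 16  [C.key + 2]
48. n0.fin = true  [E.cnt == 16]
49. n0.hot = "qk"  ["qk"]
50. n0.idx = true  [E.acc == -1]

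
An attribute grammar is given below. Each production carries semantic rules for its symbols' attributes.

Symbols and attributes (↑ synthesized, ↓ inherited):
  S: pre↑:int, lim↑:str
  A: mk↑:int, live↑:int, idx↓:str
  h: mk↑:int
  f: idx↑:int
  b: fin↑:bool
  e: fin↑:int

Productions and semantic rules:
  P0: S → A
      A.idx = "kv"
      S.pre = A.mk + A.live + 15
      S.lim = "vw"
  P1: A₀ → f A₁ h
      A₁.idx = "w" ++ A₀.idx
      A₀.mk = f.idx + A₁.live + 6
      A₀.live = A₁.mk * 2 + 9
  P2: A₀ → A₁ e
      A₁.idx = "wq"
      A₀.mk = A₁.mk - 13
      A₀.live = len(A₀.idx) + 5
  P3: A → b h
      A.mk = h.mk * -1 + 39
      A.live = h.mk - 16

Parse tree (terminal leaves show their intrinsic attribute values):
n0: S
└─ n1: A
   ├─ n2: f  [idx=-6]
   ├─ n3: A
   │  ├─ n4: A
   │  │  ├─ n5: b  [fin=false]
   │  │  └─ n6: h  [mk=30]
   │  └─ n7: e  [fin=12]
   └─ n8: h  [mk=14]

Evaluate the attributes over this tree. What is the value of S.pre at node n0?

1. n1.idx = "kv"  ["kv"]
2. n2.idx = -6  [terminal]
3. n3.idx = "wkv"  ["w" ++ A₀.idx]
4. n4.idx = "wq"  ["wq"]
5. n5.fin = false  [terminal]
6. n6.mk = 30  [terminal]
7. n4.mk = 9  [h.mk * -1 + 39]
8. n4.live = 14  [h.mk - 16]
9. n7.fin = 12  [terminal]
10. n3.mk = -4  [A₁.mk - 13]
11. n3.live = 8  [len(A₀.idx) + 5]
12. n8.mk = 14  [terminal]
13. n1.mk = 8  [f.idx + A₁.live + 6]
14. n1.live = 1  [A₁.mk * 2 + 9]
15. n0.pre = 24  [A.mk + A.live + 15]
16. n0.lim = "vw"  ["vw"]

24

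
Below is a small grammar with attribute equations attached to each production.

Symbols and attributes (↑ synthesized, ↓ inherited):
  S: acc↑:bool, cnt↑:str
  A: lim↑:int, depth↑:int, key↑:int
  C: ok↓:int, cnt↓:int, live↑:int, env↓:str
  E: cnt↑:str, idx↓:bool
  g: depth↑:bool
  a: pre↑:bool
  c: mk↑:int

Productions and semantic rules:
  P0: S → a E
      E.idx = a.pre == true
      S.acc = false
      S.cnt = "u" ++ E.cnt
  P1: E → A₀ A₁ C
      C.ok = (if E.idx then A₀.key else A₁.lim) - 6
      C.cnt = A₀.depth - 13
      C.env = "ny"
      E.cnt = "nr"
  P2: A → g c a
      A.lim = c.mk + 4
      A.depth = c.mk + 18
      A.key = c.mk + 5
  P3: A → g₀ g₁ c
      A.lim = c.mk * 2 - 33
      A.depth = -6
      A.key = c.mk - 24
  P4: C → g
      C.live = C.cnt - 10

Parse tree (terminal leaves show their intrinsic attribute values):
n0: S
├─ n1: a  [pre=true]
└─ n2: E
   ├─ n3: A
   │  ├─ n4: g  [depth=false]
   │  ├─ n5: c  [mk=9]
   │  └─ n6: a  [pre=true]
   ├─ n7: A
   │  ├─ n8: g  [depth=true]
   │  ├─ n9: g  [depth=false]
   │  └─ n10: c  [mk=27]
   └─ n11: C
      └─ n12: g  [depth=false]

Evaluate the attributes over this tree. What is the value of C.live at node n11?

1. n1.pre = true  [terminal]
2. n2.idx = true  [a.pre == true]
3. n4.depth = false  [terminal]
4. n5.mk = 9  [terminal]
5. n6.pre = true  [terminal]
6. n3.lim = 13  [c.mk + 4]
7. n3.depth = 27  [c.mk + 18]
8. n3.key = 14  [c.mk + 5]
9. n8.depth = true  [terminal]
10. n9.depth = false  [terminal]
11. n10.mk = 27  [terminal]
12. n7.lim = 21  [c.mk * 2 - 33]
13. n7.depth = -6  [-6]
14. n7.key = 3  [c.mk - 24]
15. n11.ok = 8  [(if E.idx then A₀.key else A₁.lim) - 6]
16. n11.cnt = 14  [A₀.depth - 13]
17. n11.env = "ny"  ["ny"]
18. n12.depth = false  [terminal]
19. n11.live = 4  [C.cnt - 10]
20. n2.cnt = "nr"  ["nr"]
21. n0.acc = false  [false]
22. n0.cnt = "unr"  ["u" ++ E.cnt]

4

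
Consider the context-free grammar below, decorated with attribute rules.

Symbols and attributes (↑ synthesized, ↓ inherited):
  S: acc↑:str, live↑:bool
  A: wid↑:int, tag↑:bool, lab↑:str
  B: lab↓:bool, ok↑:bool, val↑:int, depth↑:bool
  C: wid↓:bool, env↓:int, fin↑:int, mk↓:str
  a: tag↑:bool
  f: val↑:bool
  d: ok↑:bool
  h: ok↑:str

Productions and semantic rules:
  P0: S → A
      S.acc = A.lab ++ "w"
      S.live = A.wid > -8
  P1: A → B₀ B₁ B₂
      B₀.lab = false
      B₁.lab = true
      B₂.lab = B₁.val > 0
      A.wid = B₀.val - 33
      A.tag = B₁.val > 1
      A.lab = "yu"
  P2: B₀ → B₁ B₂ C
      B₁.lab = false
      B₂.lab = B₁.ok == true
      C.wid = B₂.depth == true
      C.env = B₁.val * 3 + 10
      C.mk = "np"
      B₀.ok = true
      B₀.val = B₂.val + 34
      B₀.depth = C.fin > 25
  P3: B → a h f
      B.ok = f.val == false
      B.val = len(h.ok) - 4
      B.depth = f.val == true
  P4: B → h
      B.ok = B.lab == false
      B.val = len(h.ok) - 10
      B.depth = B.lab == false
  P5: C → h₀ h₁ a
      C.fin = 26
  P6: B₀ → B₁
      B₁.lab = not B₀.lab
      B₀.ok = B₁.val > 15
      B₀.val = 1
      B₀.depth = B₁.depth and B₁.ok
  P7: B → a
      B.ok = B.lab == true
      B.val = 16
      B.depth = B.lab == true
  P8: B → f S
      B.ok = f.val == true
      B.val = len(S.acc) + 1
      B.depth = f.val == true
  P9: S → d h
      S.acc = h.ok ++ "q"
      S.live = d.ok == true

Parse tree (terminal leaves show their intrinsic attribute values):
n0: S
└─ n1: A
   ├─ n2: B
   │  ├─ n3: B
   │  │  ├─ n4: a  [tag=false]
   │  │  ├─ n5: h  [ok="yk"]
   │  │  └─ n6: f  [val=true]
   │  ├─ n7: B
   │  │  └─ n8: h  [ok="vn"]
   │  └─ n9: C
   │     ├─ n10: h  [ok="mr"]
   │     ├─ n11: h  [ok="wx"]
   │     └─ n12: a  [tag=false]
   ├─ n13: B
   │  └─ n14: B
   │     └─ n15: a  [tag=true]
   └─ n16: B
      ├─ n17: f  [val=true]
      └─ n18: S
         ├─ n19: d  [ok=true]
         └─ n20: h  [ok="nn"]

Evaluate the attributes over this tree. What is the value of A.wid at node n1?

-7

1. n2.lab = false  [false]
2. n3.lab = false  [false]
3. n4.tag = false  [terminal]
4. n5.ok = "yk"  [terminal]
5. n6.val = true  [terminal]
6. n3.ok = false  [f.val == false]
7. n3.val = -2  [len(h.ok) - 4]
8. n3.depth = true  [f.val == true]
9. n7.lab = false  [B₁.ok == true]
10. n8.ok = "vn"  [terminal]
11. n7.ok = true  [B.lab == false]
12. n7.val = -8  [len(h.ok) - 10]
13. n7.depth = true  [B.lab == false]
14. n9.wid = true  [B₂.depth == true]
15. n9.env = 4  [B₁.val * 3 + 10]
16. n9.mk = "np"  ["np"]
17. n10.ok = "mr"  [terminal]
18. n11.ok = "wx"  [terminal]
19. n12.tag = false  [terminal]
20. n9.fin = 26  [26]
21. n2.ok = true  [true]
22. n2.val = 26  [B₂.val + 34]
23. n2.depth = true  [C.fin > 25]
24. n13.lab = true  [true]
25. n14.lab = false  [not B₀.lab]
26. n15.tag = true  [terminal]
27. n14.ok = false  [B.lab == true]
28. n14.val = 16  [16]
29. n14.depth = false  [B.lab == true]
30. n13.ok = true  [B₁.val > 15]
31. n13.val = 1  [1]
32. n13.depth = false  [B₁.depth and B₁.ok]
33. n16.lab = true  [B₁.val > 0]
34. n17.val = true  [terminal]
35. n19.ok = true  [terminal]
36. n20.ok = "nn"  [terminal]
37. n18.acc = "nnq"  [h.ok ++ "q"]
38. n18.live = true  [d.ok == true]
39. n16.ok = true  [f.val == true]
40. n16.val = 4  [len(S.acc) + 1]
41. n16.depth = true  [f.val == true]
42. n1.wid = -7  [B₀.val - 33]
43. n1.tag = false  [B₁.val > 1]
44. n1.lab = "yu"  ["yu"]
45. n0.acc = "yuw"  [A.lab ++ "w"]
46. n0.live = true  [A.wid > -8]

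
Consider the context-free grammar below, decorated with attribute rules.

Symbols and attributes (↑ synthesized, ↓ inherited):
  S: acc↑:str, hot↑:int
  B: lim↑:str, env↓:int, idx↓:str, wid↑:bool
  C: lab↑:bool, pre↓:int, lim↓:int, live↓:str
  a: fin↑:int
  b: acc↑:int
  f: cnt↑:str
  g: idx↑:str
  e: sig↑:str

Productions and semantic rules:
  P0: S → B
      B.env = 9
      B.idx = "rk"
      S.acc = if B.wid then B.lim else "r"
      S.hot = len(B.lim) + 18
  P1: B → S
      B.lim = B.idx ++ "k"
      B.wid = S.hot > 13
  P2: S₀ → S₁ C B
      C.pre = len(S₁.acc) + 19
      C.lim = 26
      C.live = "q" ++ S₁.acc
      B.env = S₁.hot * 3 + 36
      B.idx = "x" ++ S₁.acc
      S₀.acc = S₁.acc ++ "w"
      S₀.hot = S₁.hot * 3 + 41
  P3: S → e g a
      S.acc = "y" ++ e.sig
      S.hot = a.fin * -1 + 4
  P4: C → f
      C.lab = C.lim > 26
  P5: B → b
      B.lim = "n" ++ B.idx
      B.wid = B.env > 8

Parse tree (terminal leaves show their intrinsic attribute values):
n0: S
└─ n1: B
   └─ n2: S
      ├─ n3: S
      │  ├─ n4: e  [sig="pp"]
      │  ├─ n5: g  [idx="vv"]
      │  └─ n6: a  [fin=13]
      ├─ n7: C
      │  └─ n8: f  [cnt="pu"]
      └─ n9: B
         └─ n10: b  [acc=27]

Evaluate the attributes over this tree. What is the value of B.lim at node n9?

1. n1.env = 9  [9]
2. n1.idx = "rk"  ["rk"]
3. n4.sig = "pp"  [terminal]
4. n5.idx = "vv"  [terminal]
5. n6.fin = 13  [terminal]
6. n3.acc = "ypp"  ["y" ++ e.sig]
7. n3.hot = -9  [a.fin * -1 + 4]
8. n7.pre = 22  [len(S₁.acc) + 19]
9. n7.lim = 26  [26]
10. n7.live = "qypp"  ["q" ++ S₁.acc]
11. n8.cnt = "pu"  [terminal]
12. n7.lab = false  [C.lim > 26]
13. n9.env = 9  [S₁.hot * 3 + 36]
14. n9.idx = "xypp"  ["x" ++ S₁.acc]
15. n10.acc = 27  [terminal]
16. n9.lim = "nxypp"  ["n" ++ B.idx]
17. n9.wid = true  [B.env > 8]
18. n2.acc = "yppw"  [S₁.acc ++ "w"]
19. n2.hot = 14  [S₁.hot * 3 + 41]
20. n1.lim = "rkk"  [B.idx ++ "k"]
21. n1.wid = true  [S.hot > 13]
22. n0.acc = "rkk"  [if B.wid then B.lim else "r"]
23. n0.hot = 21  [len(B.lim) + 18]

"nxypp"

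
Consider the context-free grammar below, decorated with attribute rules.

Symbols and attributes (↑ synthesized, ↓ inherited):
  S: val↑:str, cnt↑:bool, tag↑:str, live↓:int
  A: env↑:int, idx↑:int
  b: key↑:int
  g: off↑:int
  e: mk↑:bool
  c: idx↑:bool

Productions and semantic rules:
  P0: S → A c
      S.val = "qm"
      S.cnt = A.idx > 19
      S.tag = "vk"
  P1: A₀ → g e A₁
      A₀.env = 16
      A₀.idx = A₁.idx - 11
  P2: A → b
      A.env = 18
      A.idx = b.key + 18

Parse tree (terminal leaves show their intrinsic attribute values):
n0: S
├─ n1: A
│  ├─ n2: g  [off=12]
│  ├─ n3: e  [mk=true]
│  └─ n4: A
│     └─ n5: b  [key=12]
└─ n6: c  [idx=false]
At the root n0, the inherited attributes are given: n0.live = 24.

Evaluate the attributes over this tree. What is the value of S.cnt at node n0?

1. n0.live = 24  [given at root]
2. n2.off = 12  [terminal]
3. n3.mk = true  [terminal]
4. n5.key = 12  [terminal]
5. n4.env = 18  [18]
6. n4.idx = 30  [b.key + 18]
7. n1.env = 16  [16]
8. n1.idx = 19  [A₁.idx - 11]
9. n6.idx = false  [terminal]
10. n0.val = "qm"  ["qm"]
11. n0.cnt = false  [A.idx > 19]
12. n0.tag = "vk"  ["vk"]

false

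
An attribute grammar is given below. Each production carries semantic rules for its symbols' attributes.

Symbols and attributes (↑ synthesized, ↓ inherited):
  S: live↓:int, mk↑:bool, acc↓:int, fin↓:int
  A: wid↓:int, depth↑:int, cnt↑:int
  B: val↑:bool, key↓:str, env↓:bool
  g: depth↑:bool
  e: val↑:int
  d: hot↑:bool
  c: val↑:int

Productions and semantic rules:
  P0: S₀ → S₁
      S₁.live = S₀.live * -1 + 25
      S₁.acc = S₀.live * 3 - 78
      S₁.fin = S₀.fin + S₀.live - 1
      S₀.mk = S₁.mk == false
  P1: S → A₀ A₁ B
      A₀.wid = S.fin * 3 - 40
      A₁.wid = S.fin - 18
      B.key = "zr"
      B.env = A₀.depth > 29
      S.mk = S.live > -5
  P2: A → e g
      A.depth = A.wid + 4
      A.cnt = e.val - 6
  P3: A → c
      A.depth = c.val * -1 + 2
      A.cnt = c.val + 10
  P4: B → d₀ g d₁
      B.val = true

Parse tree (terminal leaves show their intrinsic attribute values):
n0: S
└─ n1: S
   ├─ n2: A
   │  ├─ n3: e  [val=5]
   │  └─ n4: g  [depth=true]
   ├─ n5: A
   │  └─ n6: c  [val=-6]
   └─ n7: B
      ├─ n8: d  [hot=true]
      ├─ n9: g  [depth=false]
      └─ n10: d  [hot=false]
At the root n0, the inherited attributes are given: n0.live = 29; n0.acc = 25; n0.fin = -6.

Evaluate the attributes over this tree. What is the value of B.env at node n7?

true

1. n0.live = 29  [given at root]
2. n0.acc = 25  [given at root]
3. n0.fin = -6  [given at root]
4. n1.live = -4  [S₀.live * -1 + 25]
5. n1.acc = 9  [S₀.live * 3 - 78]
6. n1.fin = 22  [S₀.fin + S₀.live - 1]
7. n2.wid = 26  [S.fin * 3 - 40]
8. n3.val = 5  [terminal]
9. n4.depth = true  [terminal]
10. n2.depth = 30  [A.wid + 4]
11. n2.cnt = -1  [e.val - 6]
12. n5.wid = 4  [S.fin - 18]
13. n6.val = -6  [terminal]
14. n5.depth = 8  [c.val * -1 + 2]
15. n5.cnt = 4  [c.val + 10]
16. n7.key = "zr"  ["zr"]
17. n7.env = true  [A₀.depth > 29]
18. n8.hot = true  [terminal]
19. n9.depth = false  [terminal]
20. n10.hot = false  [terminal]
21. n7.val = true  [true]
22. n1.mk = true  [S.live > -5]
23. n0.mk = false  [S₁.mk == false]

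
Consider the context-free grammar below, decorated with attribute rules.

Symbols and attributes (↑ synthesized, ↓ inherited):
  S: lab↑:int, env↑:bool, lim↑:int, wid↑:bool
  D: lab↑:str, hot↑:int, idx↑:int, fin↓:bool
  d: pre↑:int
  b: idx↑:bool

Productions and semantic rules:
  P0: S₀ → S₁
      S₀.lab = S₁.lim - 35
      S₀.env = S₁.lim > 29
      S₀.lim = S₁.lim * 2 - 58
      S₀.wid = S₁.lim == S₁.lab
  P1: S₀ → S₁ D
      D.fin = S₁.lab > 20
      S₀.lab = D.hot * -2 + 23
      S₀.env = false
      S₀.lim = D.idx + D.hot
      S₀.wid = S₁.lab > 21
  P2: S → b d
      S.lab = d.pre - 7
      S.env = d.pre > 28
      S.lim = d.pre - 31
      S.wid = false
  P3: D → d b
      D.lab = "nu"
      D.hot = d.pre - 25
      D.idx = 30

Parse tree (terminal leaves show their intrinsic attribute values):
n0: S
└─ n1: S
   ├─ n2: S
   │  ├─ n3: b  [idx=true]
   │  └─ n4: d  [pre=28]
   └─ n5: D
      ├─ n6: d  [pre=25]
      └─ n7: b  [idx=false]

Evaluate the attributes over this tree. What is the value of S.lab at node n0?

-5

1. n3.idx = true  [terminal]
2. n4.pre = 28  [terminal]
3. n2.lab = 21  [d.pre - 7]
4. n2.env = false  [d.pre > 28]
5. n2.lim = -3  [d.pre - 31]
6. n2.wid = false  [false]
7. n5.fin = true  [S₁.lab > 20]
8. n6.pre = 25  [terminal]
9. n7.idx = false  [terminal]
10. n5.lab = "nu"  ["nu"]
11. n5.hot = 0  [d.pre - 25]
12. n5.idx = 30  [30]
13. n1.lab = 23  [D.hot * -2 + 23]
14. n1.env = false  [false]
15. n1.lim = 30  [D.idx + D.hot]
16. n1.wid = false  [S₁.lab > 21]
17. n0.lab = -5  [S₁.lim - 35]
18. n0.env = true  [S₁.lim > 29]
19. n0.lim = 2  [S₁.lim * 2 - 58]
20. n0.wid = false  [S₁.lim == S₁.lab]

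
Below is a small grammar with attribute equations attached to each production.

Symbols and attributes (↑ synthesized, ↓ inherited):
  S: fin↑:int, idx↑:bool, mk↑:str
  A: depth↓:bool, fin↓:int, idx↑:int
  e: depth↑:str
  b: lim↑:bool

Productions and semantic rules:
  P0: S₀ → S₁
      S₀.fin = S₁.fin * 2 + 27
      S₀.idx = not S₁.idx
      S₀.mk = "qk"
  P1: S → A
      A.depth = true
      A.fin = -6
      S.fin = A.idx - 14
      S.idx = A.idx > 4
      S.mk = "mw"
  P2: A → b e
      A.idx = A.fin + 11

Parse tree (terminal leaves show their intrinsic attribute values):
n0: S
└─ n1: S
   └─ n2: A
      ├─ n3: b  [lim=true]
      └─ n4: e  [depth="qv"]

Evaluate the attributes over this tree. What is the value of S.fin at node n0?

1. n2.depth = true  [true]
2. n2.fin = -6  [-6]
3. n3.lim = true  [terminal]
4. n4.depth = "qv"  [terminal]
5. n2.idx = 5  [A.fin + 11]
6. n1.fin = -9  [A.idx - 14]
7. n1.idx = true  [A.idx > 4]
8. n1.mk = "mw"  ["mw"]
9. n0.fin = 9  [S₁.fin * 2 + 27]
10. n0.idx = false  [not S₁.idx]
11. n0.mk = "qk"  ["qk"]

9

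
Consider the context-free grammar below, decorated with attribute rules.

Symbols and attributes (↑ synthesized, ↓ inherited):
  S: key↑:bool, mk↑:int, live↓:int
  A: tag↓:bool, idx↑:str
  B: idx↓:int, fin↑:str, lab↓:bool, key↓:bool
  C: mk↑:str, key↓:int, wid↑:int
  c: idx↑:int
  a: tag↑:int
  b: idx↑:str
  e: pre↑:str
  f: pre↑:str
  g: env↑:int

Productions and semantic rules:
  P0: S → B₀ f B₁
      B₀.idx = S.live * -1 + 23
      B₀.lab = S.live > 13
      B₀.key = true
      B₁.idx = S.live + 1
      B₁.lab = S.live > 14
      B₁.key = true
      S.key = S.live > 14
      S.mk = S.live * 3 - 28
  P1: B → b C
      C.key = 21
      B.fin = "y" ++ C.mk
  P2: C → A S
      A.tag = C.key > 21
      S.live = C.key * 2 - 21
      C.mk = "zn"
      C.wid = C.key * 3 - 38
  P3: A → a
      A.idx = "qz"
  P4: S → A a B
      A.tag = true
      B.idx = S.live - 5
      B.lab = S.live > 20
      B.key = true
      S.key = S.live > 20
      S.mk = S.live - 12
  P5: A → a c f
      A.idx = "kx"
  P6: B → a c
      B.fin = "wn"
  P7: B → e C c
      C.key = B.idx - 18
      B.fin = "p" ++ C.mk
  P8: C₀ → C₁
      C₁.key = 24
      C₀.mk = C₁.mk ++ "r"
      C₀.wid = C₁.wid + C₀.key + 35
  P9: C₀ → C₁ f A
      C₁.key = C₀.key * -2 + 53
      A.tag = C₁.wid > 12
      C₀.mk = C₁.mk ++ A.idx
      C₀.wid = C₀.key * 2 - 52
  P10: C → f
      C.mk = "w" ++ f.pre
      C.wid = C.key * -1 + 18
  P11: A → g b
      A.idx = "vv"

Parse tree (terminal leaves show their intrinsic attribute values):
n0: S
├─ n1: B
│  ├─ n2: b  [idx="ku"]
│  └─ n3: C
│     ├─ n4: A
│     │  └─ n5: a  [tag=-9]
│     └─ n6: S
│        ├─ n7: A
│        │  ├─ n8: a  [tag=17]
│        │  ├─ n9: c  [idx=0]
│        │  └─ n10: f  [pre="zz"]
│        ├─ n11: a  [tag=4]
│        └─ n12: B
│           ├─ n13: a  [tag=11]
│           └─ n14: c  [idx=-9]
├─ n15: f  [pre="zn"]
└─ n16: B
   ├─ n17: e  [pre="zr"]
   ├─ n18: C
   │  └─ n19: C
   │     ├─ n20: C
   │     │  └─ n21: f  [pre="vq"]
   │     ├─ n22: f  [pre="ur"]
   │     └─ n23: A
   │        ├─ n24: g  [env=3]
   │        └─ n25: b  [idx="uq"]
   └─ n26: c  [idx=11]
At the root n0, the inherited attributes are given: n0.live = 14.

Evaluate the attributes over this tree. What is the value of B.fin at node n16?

"pwvqvvr"

1. n0.live = 14  [given at root]
2. n1.idx = 9  [S.live * -1 + 23]
3. n1.lab = true  [S.live > 13]
4. n1.key = true  [true]
5. n2.idx = "ku"  [terminal]
6. n3.key = 21  [21]
7. n4.tag = false  [C.key > 21]
8. n5.tag = -9  [terminal]
9. n4.idx = "qz"  ["qz"]
10. n6.live = 21  [C.key * 2 - 21]
11. n7.tag = true  [true]
12. n8.tag = 17  [terminal]
13. n9.idx = 0  [terminal]
14. n10.pre = "zz"  [terminal]
15. n7.idx = "kx"  ["kx"]
16. n11.tag = 4  [terminal]
17. n12.idx = 16  [S.live - 5]
18. n12.lab = true  [S.live > 20]
19. n12.key = true  [true]
20. n13.tag = 11  [terminal]
21. n14.idx = -9  [terminal]
22. n12.fin = "wn"  ["wn"]
23. n6.key = true  [S.live > 20]
24. n6.mk = 9  [S.live - 12]
25. n3.mk = "zn"  ["zn"]
26. n3.wid = 25  [C.key * 3 - 38]
27. n1.fin = "yzn"  ["y" ++ C.mk]
28. n15.pre = "zn"  [terminal]
29. n16.idx = 15  [S.live + 1]
30. n16.lab = false  [S.live > 14]
31. n16.key = true  [true]
32. n17.pre = "zr"  [terminal]
33. n18.key = -3  [B.idx - 18]
34. n19.key = 24  [24]
35. n20.key = 5  [C₀.key * -2 + 53]
36. n21.pre = "vq"  [terminal]
37. n20.mk = "wvq"  ["w" ++ f.pre]
38. n20.wid = 13  [C.key * -1 + 18]
39. n22.pre = "ur"  [terminal]
40. n23.tag = true  [C₁.wid > 12]
41. n24.env = 3  [terminal]
42. n25.idx = "uq"  [terminal]
43. n23.idx = "vv"  ["vv"]
44. n19.mk = "wvqvv"  [C₁.mk ++ A.idx]
45. n19.wid = -4  [C₀.key * 2 - 52]
46. n18.mk = "wvqvvr"  [C₁.mk ++ "r"]
47. n18.wid = 28  [C₁.wid + C₀.key + 35]
48. n26.idx = 11  [terminal]
49. n16.fin = "pwvqvvr"  ["p" ++ C.mk]
50. n0.key = false  [S.live > 14]
51. n0.mk = 14  [S.live * 3 - 28]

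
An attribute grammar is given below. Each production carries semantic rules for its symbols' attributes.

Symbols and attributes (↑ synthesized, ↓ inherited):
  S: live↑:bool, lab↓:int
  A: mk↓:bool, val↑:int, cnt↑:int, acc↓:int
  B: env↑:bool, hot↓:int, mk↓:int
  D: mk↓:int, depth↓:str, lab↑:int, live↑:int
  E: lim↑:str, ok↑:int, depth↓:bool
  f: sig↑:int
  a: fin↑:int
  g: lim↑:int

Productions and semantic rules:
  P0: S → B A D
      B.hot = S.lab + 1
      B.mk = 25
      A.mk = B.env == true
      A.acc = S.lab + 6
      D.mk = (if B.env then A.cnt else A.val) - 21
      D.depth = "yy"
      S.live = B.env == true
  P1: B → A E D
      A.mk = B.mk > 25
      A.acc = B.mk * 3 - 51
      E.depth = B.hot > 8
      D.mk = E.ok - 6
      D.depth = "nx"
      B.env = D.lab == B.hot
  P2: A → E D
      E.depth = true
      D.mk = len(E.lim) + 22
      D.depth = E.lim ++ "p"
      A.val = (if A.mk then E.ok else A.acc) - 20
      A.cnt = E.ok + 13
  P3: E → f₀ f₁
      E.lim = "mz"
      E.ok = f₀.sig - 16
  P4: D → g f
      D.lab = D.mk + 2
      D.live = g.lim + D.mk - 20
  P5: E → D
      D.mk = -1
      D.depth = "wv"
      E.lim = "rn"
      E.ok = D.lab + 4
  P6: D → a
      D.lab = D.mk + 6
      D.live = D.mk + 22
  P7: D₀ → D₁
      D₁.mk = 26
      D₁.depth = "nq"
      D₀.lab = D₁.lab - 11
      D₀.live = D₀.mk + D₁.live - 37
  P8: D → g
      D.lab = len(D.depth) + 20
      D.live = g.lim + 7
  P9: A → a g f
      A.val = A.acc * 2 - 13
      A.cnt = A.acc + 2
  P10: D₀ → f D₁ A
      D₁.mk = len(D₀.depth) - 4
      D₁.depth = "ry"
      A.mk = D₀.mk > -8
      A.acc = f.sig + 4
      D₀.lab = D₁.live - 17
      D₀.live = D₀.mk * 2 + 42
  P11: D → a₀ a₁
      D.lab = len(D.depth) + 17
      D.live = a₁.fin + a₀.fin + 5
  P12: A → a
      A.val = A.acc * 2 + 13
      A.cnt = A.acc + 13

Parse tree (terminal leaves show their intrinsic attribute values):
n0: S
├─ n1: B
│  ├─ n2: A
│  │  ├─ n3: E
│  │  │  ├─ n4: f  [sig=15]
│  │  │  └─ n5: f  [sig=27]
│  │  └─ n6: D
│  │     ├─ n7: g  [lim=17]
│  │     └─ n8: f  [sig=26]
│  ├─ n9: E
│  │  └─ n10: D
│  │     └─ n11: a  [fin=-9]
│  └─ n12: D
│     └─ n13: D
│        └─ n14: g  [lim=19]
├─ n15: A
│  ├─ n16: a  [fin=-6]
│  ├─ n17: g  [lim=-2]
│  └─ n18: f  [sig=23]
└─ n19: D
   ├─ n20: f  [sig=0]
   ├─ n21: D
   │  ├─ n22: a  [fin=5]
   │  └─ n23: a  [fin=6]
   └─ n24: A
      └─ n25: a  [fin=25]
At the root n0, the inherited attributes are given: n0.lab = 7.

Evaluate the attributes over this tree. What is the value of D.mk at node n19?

1. n0.lab = 7  [given at root]
2. n1.hot = 8  [S.lab + 1]
3. n1.mk = 25  [25]
4. n2.mk = false  [B.mk > 25]
5. n2.acc = 24  [B.mk * 3 - 51]
6. n3.depth = true  [true]
7. n4.sig = 15  [terminal]
8. n5.sig = 27  [terminal]
9. n3.lim = "mz"  ["mz"]
10. n3.ok = -1  [f₀.sig - 16]
11. n6.mk = 24  [len(E.lim) + 22]
12. n6.depth = "mzp"  [E.lim ++ "p"]
13. n7.lim = 17  [terminal]
14. n8.sig = 26  [terminal]
15. n6.lab = 26  [D.mk + 2]
16. n6.live = 21  [g.lim + D.mk - 20]
17. n2.val = 4  [(if A.mk then E.ok else A.acc) - 20]
18. n2.cnt = 12  [E.ok + 13]
19. n9.depth = false  [B.hot > 8]
20. n10.mk = -1  [-1]
21. n10.depth = "wv"  ["wv"]
22. n11.fin = -9  [terminal]
23. n10.lab = 5  [D.mk + 6]
24. n10.live = 21  [D.mk + 22]
25. n9.lim = "rn"  ["rn"]
26. n9.ok = 9  [D.lab + 4]
27. n12.mk = 3  [E.ok - 6]
28. n12.depth = "nx"  ["nx"]
29. n13.mk = 26  [26]
30. n13.depth = "nq"  ["nq"]
31. n14.lim = 19  [terminal]
32. n13.lab = 22  [len(D.depth) + 20]
33. n13.live = 26  [g.lim + 7]
34. n12.lab = 11  [D₁.lab - 11]
35. n12.live = -8  [D₀.mk + D₁.live - 37]
36. n1.env = false  [D.lab == B.hot]
37. n15.mk = false  [B.env == true]
38. n15.acc = 13  [S.lab + 6]
39. n16.fin = -6  [terminal]
40. n17.lim = -2  [terminal]
41. n18.sig = 23  [terminal]
42. n15.val = 13  [A.acc * 2 - 13]
43. n15.cnt = 15  [A.acc + 2]
44. n19.mk = -8  [(if B.env then A.cnt else A.val) - 21]
45. n19.depth = "yy"  ["yy"]
46. n20.sig = 0  [terminal]
47. n21.mk = -2  [len(D₀.depth) - 4]
48. n21.depth = "ry"  ["ry"]
49. n22.fin = 5  [terminal]
50. n23.fin = 6  [terminal]
51. n21.lab = 19  [len(D.depth) + 17]
52. n21.live = 16  [a₁.fin + a₀.fin + 5]
53. n24.mk = false  [D₀.mk > -8]
54. n24.acc = 4  [f.sig + 4]
55. n25.fin = 25  [terminal]
56. n24.val = 21  [A.acc * 2 + 13]
57. n24.cnt = 17  [A.acc + 13]
58. n19.lab = -1  [D₁.live - 17]
59. n19.live = 26  [D₀.mk * 2 + 42]
60. n0.live = false  [B.env == true]

-8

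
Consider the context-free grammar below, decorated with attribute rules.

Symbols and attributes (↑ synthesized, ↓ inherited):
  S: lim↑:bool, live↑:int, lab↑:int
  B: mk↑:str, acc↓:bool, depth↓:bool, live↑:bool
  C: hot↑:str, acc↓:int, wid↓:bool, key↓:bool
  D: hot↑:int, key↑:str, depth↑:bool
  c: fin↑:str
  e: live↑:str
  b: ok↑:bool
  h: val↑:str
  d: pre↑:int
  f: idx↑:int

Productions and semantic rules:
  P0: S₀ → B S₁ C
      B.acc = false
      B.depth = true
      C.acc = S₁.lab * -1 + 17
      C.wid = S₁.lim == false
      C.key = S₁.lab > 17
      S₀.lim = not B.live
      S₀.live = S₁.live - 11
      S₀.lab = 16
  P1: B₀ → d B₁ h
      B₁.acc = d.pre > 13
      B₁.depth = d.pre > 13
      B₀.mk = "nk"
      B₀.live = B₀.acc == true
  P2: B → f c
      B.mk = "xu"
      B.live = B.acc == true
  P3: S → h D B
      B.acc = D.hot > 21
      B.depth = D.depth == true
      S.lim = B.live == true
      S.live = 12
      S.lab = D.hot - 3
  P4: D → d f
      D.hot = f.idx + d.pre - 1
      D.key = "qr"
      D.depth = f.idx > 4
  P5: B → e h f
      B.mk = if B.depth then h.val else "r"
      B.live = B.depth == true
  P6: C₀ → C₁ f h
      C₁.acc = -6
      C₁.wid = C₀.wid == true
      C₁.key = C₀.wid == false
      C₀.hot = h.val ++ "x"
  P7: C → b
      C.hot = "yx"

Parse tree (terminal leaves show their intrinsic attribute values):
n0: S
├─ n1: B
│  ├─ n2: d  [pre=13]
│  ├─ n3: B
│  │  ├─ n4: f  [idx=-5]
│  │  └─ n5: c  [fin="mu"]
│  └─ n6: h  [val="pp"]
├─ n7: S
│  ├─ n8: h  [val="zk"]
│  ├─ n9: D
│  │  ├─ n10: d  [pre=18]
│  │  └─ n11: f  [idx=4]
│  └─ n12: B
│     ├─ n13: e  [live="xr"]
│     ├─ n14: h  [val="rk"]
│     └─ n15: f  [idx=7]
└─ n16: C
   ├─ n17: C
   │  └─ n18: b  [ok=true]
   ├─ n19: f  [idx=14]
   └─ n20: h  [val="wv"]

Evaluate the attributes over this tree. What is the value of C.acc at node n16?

1. n1.acc = false  [false]
2. n1.depth = true  [true]
3. n2.pre = 13  [terminal]
4. n3.acc = false  [d.pre > 13]
5. n3.depth = false  [d.pre > 13]
6. n4.idx = -5  [terminal]
7. n5.fin = "mu"  [terminal]
8. n3.mk = "xu"  ["xu"]
9. n3.live = false  [B.acc == true]
10. n6.val = "pp"  [terminal]
11. n1.mk = "nk"  ["nk"]
12. n1.live = false  [B₀.acc == true]
13. n8.val = "zk"  [terminal]
14. n10.pre = 18  [terminal]
15. n11.idx = 4  [terminal]
16. n9.hot = 21  [f.idx + d.pre - 1]
17. n9.key = "qr"  ["qr"]
18. n9.depth = false  [f.idx > 4]
19. n12.acc = false  [D.hot > 21]
20. n12.depth = false  [D.depth == true]
21. n13.live = "xr"  [terminal]
22. n14.val = "rk"  [terminal]
23. n15.idx = 7  [terminal]
24. n12.mk = "r"  [if B.depth then h.val else "r"]
25. n12.live = false  [B.depth == true]
26. n7.lim = false  [B.live == true]
27. n7.live = 12  [12]
28. n7.lab = 18  [D.hot - 3]
29. n16.acc = -1  [S₁.lab * -1 + 17]
30. n16.wid = true  [S₁.lim == false]
31. n16.key = true  [S₁.lab > 17]
32. n17.acc = -6  [-6]
33. n17.wid = true  [C₀.wid == true]
34. n17.key = false  [C₀.wid == false]
35. n18.ok = true  [terminal]
36. n17.hot = "yx"  ["yx"]
37. n19.idx = 14  [terminal]
38. n20.val = "wv"  [terminal]
39. n16.hot = "wvx"  [h.val ++ "x"]
40. n0.lim = true  [not B.live]
41. n0.live = 1  [S₁.live - 11]
42. n0.lab = 16  [16]

-1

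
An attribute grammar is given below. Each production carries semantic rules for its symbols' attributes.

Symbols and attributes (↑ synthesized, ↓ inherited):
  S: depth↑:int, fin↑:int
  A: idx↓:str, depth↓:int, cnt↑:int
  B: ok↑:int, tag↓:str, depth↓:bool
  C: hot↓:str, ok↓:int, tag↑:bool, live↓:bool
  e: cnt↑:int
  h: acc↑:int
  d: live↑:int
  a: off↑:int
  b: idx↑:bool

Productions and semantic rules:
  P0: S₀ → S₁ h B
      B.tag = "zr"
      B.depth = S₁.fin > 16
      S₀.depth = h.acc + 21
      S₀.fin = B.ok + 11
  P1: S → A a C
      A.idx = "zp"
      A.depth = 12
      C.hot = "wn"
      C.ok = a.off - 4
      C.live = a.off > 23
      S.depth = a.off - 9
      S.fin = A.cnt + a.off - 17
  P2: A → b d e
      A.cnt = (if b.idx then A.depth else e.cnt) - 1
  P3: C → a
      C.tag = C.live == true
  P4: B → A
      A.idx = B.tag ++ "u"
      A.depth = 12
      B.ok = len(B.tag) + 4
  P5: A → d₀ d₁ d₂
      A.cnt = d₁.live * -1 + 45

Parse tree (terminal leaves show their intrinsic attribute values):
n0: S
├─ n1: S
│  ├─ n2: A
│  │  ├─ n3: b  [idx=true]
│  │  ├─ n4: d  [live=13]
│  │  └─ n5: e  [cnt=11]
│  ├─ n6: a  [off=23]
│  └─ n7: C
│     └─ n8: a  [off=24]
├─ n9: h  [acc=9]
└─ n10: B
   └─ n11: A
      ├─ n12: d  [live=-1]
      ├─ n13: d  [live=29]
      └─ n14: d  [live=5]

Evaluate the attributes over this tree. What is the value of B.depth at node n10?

true

1. n2.idx = "zp"  ["zp"]
2. n2.depth = 12  [12]
3. n3.idx = true  [terminal]
4. n4.live = 13  [terminal]
5. n5.cnt = 11  [terminal]
6. n2.cnt = 11  [(if b.idx then A.depth else e.cnt) - 1]
7. n6.off = 23  [terminal]
8. n7.hot = "wn"  ["wn"]
9. n7.ok = 19  [a.off - 4]
10. n7.live = false  [a.off > 23]
11. n8.off = 24  [terminal]
12. n7.tag = false  [C.live == true]
13. n1.depth = 14  [a.off - 9]
14. n1.fin = 17  [A.cnt + a.off - 17]
15. n9.acc = 9  [terminal]
16. n10.tag = "zr"  ["zr"]
17. n10.depth = true  [S₁.fin > 16]
18. n11.idx = "zru"  [B.tag ++ "u"]
19. n11.depth = 12  [12]
20. n12.live = -1  [terminal]
21. n13.live = 29  [terminal]
22. n14.live = 5  [terminal]
23. n11.cnt = 16  [d₁.live * -1 + 45]
24. n10.ok = 6  [len(B.tag) + 4]
25. n0.depth = 30  [h.acc + 21]
26. n0.fin = 17  [B.ok + 11]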